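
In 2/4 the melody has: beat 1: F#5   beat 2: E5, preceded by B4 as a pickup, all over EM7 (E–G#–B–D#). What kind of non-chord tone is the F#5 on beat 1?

Appoggiatura.

The harmony at that moment is E major seventh chord (E, G#, B, D#); F#5 is not a chord tone.
It is approached by leap up from B4 and left by step down to E5.
Leap in, step out, metrically accented — an appoggiatura.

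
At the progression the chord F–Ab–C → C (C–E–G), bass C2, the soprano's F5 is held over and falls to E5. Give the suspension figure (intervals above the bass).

At the second chord the bass is C2. The suspended F5 lies a fourth above the bass; after resolving down by step to E5, the interval above the bass becomes a third.
Suspension figures are named by those two intervals: 4–3.

4–3 suspension.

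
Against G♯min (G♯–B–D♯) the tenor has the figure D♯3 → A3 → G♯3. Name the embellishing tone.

A3 is an appoggiatura.

The harmony at that moment is G♯ minor triad (G♯, B, D♯); A3 is not a chord tone.
It is approached by leap up from D♯3 and left by step down to G♯3.
Leap in, step out — an appoggiatura.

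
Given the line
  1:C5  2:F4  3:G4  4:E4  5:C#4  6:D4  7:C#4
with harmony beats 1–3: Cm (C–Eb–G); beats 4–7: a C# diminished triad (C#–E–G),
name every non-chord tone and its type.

F4 (beat 2) — appoggiatura; D4 (beat 6) — neighbor tone.

The harmony at that moment is C minor triad (C, Eb, G); F4 is not a chord tone.
It is approached by leap down from C5 and left by step up to G4.
Leap in, step out — an appoggiatura.
The harmony at that moment is C# diminished triad (C#, E, G); D4 is not a chord tone.
It is approached by step up from C#4 and left by step down to C#4.
Step away and step back to the same note — a neighbor tone (upper neighbor).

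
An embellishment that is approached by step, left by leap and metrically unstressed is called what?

Escape tone.

Approach: by step. Departure: by leap. Metric position: weak.
Step in, leap out, from a weak position — an escape tone (échappée). (It is the mirror image of the appoggiatura, which leaps in and steps out on a strong beat.)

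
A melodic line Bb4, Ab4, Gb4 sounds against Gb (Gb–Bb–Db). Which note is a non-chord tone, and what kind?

Ab4 is a passing tone.

The harmony at that moment is Gb major triad (Gb, Bb, Db); Ab4 is not a chord tone.
It is approached by step down from Bb4 and left by step down to Gb4.
Step in, step out in the same direction — a passing tone.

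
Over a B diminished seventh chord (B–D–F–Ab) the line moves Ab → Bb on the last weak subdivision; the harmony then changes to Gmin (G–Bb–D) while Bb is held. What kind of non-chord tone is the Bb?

The harmony at that moment is B diminished seventh chord (B, D, F, Ab); Bb is not a chord tone.
It is approached by step up from Ab and then sustained as the same pitch into the next harmony.
Arriving early and becoming a chord tone when the harmony changes — an anticipation.

Bb is an anticipation.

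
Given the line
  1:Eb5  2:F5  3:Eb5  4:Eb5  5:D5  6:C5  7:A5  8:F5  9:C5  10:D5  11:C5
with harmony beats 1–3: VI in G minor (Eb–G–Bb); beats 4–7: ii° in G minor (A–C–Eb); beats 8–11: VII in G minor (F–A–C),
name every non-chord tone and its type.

The harmony at that moment is Eb major triad (Eb, G, Bb); F5 is not a chord tone.
It is approached by step up from Eb5 and left by step down to Eb5.
Step away and step back to the same note — a neighbor tone (upper neighbor).
The harmony at that moment is A diminished triad (A, C, Eb); D5 is not a chord tone.
It is approached by step down from Eb5 and left by step down to C5.
Step in, step out in the same direction — a passing tone.
The harmony at that moment is F major triad (F, A, C); D5 is not a chord tone.
It is approached by step up from C5 and left by step down to C5.
Step away and step back to the same note — a neighbor tone (upper neighbor).

F5 (beat 2) — neighbor tone; D5 (beat 5) — passing tone; D5 (beat 10) — neighbor tone.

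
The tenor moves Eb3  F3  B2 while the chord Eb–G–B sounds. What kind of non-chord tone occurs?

F3 is an escape tone.

The harmony at that moment is Eb augmented triad (Eb, G, B); F3 is not a chord tone.
It is approached by step up from Eb3 and left by leap down to B2.
Step in, leap out — an escape tone.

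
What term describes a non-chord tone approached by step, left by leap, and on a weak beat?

Escape tone.

Approach: by step. Departure: by leap. Metric position: weak.
Step in, leap out, from a weak position — an escape tone (échappée). (It is the mirror image of the appoggiatura, which leaps in and steps out on a strong beat.)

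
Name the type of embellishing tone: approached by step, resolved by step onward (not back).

Approach: by step. Departure: by step, continuing in the same direction.
Stepwise on both sides with no change of direction means the note fills in the space between two different chord tones — a passing tone. (Had it turned back to its starting note it would be a neighbor tone instead.)

Passing tone.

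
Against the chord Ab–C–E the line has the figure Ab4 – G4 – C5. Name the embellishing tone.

G4 is an escape tone.

The harmony at that moment is Ab augmented triad (Ab, C, E); G4 is not a chord tone.
It is approached by step down from Ab4 and left by leap up to C5.
Step in, leap out — an escape tone.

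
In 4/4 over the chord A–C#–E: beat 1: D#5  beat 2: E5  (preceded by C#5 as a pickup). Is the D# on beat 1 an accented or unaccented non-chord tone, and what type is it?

The harmony at that moment is A major triad (A, C#, E); D#5 is not a chord tone.
It is approached by step up from C#5 and left by step up to E5.
Step in, step out in the same direction — a passing tone.
It falls on the downbeat, so it is accented.

Accented passing tone.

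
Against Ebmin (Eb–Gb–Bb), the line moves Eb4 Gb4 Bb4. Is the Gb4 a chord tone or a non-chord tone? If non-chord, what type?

Chord tone (the third of Eb minor triad).

Eb minor triad contains Eb, Gb, Bb; Gb is the third, so it is a chord tone.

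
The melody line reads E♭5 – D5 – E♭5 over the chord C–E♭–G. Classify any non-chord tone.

The harmony at that moment is C minor triad (C, E♭, G); D5 is not a chord tone.
It is approached by step down from E♭5 and left by step up to E♭5.
Step away and step back to the same note — a neighbor tone (lower neighbor).

D5 is a neighbor tone.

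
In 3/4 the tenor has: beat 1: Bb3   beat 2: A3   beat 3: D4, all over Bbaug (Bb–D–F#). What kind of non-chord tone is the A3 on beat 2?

The harmony at that moment is Bb augmented triad (Bb, D, F#); A3 is not a chord tone.
It is approached by step down from Bb3 and left by leap up to D4.
Step in, leap out, on a weak beat — an escape tone.

Escape tone.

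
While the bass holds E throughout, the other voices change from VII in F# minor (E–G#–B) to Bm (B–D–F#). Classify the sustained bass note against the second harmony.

Pedal tone (pedal point).

The harmony at that moment is B minor triad (B, D, F#); E is not a chord tone.
It is held over (the same pitch as the preceding E) and then sustained as the same pitch into the next harmony.
Sustained through a change of harmony — a pedal tone.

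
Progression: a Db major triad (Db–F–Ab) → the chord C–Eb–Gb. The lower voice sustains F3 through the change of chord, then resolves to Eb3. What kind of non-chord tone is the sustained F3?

F3 is a suspension.

The harmony at that moment is C diminished triad (C, Eb, Gb); F3 is not a chord tone.
It is held over (the same pitch as the preceding F3) and left by step down to Eb3.
Held over from the previous chord and resolving down by step — a suspension.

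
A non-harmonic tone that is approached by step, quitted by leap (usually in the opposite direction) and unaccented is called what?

Approach: by step. Departure: by leap. Metric position: weak.
Step in, leap out, from a weak position — an escape tone (échappée). (It is the mirror image of the appoggiatura, which leaps in and steps out on a strong beat.)

Escape tone.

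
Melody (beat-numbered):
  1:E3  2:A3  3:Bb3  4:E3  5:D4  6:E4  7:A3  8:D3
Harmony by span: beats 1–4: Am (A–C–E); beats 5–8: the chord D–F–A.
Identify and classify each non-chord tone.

Bb3 (beat 3) — escape tone; E4 (beat 6) — escape tone.

The harmony at that moment is A minor triad (A, C, E); Bb3 is not a chord tone.
It is approached by step up from A3 and left by leap down to E3.
Step in, leap out — an escape tone.
The harmony at that moment is D minor triad (D, F, A); E4 is not a chord tone.
It is approached by step up from D4 and left by leap down to A3.
Step in, leap out — an escape tone.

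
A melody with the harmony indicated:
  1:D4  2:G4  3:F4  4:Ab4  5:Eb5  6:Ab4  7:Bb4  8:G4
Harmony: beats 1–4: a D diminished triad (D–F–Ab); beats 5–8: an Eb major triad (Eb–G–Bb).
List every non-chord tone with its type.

G4 (beat 2) — appoggiatura; Ab4 (beat 6) — appoggiatura.

The harmony at that moment is D diminished triad (D, F, Ab); G4 is not a chord tone.
It is approached by leap up from D4 and left by step down to F4.
Leap in, step out — an appoggiatura.
The harmony at that moment is Eb major triad (Eb, G, Bb); Ab4 is not a chord tone.
It is approached by leap down from Eb5 and left by step up to Bb4.
Leap in, step out — an appoggiatura.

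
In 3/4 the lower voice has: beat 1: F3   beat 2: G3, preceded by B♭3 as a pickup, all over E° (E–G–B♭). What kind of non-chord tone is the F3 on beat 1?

Appoggiatura.

The harmony at that moment is E diminished triad (E, G, B♭); F3 is not a chord tone.
It is approached by leap down from B♭3 and left by step up to G3.
Leap in, step out, metrically accented — an appoggiatura.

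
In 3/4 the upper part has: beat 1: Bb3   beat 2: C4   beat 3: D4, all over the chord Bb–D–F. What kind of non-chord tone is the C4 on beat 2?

The harmony at that moment is Bb major triad (Bb, D, F); C4 is not a chord tone.
It is approached by step up from Bb3 and left by step up to D4.
Step in, step out in the same direction — a passing tone.

Passing tone.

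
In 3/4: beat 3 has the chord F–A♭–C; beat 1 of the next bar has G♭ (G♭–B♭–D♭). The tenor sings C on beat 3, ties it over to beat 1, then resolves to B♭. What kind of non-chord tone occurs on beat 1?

The harmony at that moment is G♭ major triad (G♭, B♭, D♭); C is not a chord tone.
It is held over (the same pitch as the preceding C) and left by step down to B♭.
Held over from the previous chord and resolving down by step — a suspension.

Suspension.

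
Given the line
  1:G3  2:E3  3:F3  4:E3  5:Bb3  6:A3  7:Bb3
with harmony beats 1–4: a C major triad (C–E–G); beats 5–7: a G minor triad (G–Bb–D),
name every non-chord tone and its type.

F3 (beat 3) — neighbor tone; A3 (beat 6) — neighbor tone.

The harmony at that moment is C major triad (C, E, G); F3 is not a chord tone.
It is approached by step up from E3 and left by step down to E3.
Step away and step back to the same note — a neighbor tone (upper neighbor).
The harmony at that moment is G minor triad (G, Bb, D); A3 is not a chord tone.
It is approached by step down from Bb3 and left by step up to Bb3.
Step away and step back to the same note — a neighbor tone (lower neighbor).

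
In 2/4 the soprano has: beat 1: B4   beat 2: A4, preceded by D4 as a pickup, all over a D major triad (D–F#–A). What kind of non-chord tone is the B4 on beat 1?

Appoggiatura.

The harmony at that moment is D major triad (D, F#, A); B4 is not a chord tone.
It is approached by leap up from D4 and left by step down to A4.
Leap in, step out, metrically accented — an appoggiatura.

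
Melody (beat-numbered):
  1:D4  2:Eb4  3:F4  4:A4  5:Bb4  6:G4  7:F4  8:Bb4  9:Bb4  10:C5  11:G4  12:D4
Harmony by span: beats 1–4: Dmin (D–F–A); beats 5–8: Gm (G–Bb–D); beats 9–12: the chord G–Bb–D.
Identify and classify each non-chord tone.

The harmony at that moment is D minor triad (D, F, A); Eb4 is not a chord tone.
It is approached by step up from D4 and left by step up to F4.
Step in, step out in the same direction — a passing tone.
The harmony at that moment is G minor triad (G, Bb, D); F4 is not a chord tone.
It is approached by step down from G4 and left by leap up to Bb4.
Step in, leap out — an escape tone.
The harmony at that moment is G minor triad (G, Bb, D); C5 is not a chord tone.
It is approached by step up from Bb4 and left by leap down to G4.
Step in, leap out — an escape tone.

Eb4 (beat 2) — passing tone; F4 (beat 7) — escape tone; C5 (beat 10) — escape tone.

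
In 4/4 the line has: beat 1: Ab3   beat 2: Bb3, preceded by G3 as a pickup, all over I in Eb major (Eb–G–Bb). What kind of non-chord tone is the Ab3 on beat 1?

The harmony at that moment is Eb major triad (Eb, G, Bb); Ab3 is not a chord tone.
It is approached by step up from G3 and left by step up to Bb3.
Step in, step out in the same direction — a passing tone.

Passing tone.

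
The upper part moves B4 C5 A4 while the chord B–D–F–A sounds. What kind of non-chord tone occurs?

C5 is an escape tone.

The harmony at that moment is B half-diminished seventh chord (B, D, F, A); C5 is not a chord tone.
It is approached by step up from B4 and left by leap down to A4.
Step in, leap out — an escape tone.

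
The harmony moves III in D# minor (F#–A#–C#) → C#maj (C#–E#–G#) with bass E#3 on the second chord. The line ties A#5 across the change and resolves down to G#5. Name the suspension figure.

4–3 suspension.

At the second chord the bass is E#3. The suspended A#5 lies a fourth above the bass; after resolving down by step to G#5, the interval above the bass becomes a third.
Suspension figures are named by those two intervals: 4–3.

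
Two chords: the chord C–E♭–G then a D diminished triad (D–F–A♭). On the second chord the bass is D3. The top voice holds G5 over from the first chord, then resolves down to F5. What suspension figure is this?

4–3 suspension.

At the second chord the bass is D3. The suspended G5 lies a fourth above the bass; after resolving down by step to F5, the interval above the bass becomes a third.
Suspension figures are named by those two intervals: 4–3.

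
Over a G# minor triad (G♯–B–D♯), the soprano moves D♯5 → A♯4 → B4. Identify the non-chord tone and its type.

A♯4 is an appoggiatura.

The harmony at that moment is G♯ minor triad (G♯, B, D♯); A♯4 is not a chord tone.
It is approached by leap down from D♯5 and left by step up to B4.
Leap in, step out — an appoggiatura.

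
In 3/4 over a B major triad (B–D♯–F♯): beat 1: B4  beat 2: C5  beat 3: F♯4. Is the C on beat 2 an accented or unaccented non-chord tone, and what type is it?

Unaccented escape tone.

The harmony at that moment is B major triad (B, D♯, F♯); C5 is not a chord tone.
It is approached by step up from B4 and left by leap down to F♯4.
Step in, leap out — an escape tone.
It falls on a weak beat, so it is unaccented.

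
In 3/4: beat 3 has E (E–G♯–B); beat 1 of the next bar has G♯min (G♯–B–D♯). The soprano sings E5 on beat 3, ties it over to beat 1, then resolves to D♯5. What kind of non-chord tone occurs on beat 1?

Suspension.

The harmony at that moment is G♯ minor triad (G♯, B, D♯); E5 is not a chord tone.
It is held over (the same pitch as the preceding E5) and left by step down to D♯5.
Held over from the previous chord and resolving down by step — a suspension.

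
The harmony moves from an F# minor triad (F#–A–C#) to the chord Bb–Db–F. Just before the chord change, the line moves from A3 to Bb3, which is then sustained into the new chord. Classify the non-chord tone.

Bb3 is an anticipation.

The harmony at that moment is F# minor triad (F#, A, C#); Bb3 is not a chord tone.
It is approached by step up from A3 and then sustained as the same pitch into the next harmony.
Arriving early and becoming a chord tone when the harmony changes — an anticipation.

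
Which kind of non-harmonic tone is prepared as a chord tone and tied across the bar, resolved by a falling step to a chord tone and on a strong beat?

Suspension.

Approach: by preparation — the pitch is first a chord tone, then held (tied or repeated) while the harmony changes under it. Departure: down by step. Metric position: strong.
A prepared dissonance that resolves downward by step — a suspension. (The same figure resolving upward would be a retardation.)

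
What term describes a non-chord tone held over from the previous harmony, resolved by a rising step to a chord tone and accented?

Retardation.

Approach: by preparation — the pitch is first a chord tone, then held (tied or repeated) while the harmony changes under it. Departure: up by step. Metric position: strong.
A prepared dissonance that resolves upward by step — a retardation. (The same figure resolving downward would be a suspension.)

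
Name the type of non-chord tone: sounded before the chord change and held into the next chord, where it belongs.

Approach: ahead of the chord change (typically by step), so it is dissonant against the current harmony. Departure: none — the same pitch is restated or held and is a chord tone of the new harmony.
Dissonant first, consonant once the harmony catches up: the note simply arrives early — an anticipation. (The reverse timing, consonant first and dissonant after the change, would be a suspension or retardation.)

Anticipation.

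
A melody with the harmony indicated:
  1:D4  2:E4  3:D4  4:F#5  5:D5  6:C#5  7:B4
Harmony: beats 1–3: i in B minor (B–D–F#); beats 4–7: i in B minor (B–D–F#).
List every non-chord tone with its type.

E4 (beat 2) — neighbor tone; C#5 (beat 6) — passing tone.

The harmony at that moment is B minor triad (B, D, F#); E4 is not a chord tone.
It is approached by step up from D4 and left by step down to D4.
Step away and step back to the same note — a neighbor tone (upper neighbor).
The harmony at that moment is B minor triad (B, D, F#); C#5 is not a chord tone.
It is approached by step down from D5 and left by step down to B4.
Step in, step out in the same direction — a passing tone.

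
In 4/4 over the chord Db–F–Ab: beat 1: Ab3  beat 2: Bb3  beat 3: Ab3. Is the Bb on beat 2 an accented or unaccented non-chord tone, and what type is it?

The harmony at that moment is Db major triad (Db, F, Ab); Bb3 is not a chord tone.
It is approached by step up from Ab3 and left by step down to Ab3.
Step away and step back to the same note — a neighbor tone (upper neighbor).
It falls on a weak beat, so it is unaccented.

Unaccented neighbor tone.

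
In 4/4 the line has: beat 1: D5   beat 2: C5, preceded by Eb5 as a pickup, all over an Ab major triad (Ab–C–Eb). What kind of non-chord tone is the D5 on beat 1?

The harmony at that moment is Ab major triad (Ab, C, Eb); D5 is not a chord tone.
It is approached by step down from Eb5 and left by step down to C5.
Step in, step out in the same direction — a passing tone.

Passing tone.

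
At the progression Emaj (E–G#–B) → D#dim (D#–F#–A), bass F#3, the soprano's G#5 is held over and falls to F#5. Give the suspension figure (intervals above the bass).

At the second chord the bass is F#3. The suspended G#5 lies a ninth above the bass; after resolving down by step to F#5, the interval above the bass becomes an octave.
Suspension figures are named by those two intervals: 9–8.

9–8 suspension.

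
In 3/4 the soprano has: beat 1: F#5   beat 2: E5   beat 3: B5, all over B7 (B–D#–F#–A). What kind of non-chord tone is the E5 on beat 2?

The harmony at that moment is B dominant seventh chord (B, D#, F#, A); E5 is not a chord tone.
It is approached by step down from F#5 and left by leap up to B5.
Step in, leap out, on a weak beat — an escape tone.

Escape tone.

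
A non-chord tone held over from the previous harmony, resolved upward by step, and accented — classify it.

Retardation.

Approach: by preparation — the pitch is first a chord tone, then held (tied or repeated) while the harmony changes under it. Departure: up by step. Metric position: strong.
A prepared dissonance that resolves upward by step — a retardation. (The same figure resolving downward would be a suspension.)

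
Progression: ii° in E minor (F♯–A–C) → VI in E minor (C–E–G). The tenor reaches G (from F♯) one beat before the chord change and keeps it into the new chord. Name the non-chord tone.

The harmony at that moment is F♯ diminished triad (F♯, A, C); G is not a chord tone.
It is approached by step up from F♯ and then sustained as the same pitch into the next harmony.
Arriving early and becoming a chord tone when the harmony changes — an anticipation.

G is an anticipation.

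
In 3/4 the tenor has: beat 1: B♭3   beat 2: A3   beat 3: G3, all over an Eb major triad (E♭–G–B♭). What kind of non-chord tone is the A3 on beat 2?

The harmony at that moment is E♭ major triad (E♭, G, B♭); A3 is not a chord tone.
It is approached by step down from B♭3 and left by step down to G3.
Step in, step out in the same direction — a passing tone.

Passing tone.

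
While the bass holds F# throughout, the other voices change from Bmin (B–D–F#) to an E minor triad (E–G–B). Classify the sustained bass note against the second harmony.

The harmony at that moment is E minor triad (E, G, B); F# is not a chord tone.
It is held over (the same pitch as the preceding F#) and then sustained as the same pitch into the next harmony.
Sustained through a change of harmony — a pedal tone.

Pedal tone (pedal point).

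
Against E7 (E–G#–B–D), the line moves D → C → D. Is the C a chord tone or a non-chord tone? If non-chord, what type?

The harmony at that moment is E dominant seventh chord (E, G#, B, D); C is not a chord tone.
It is approached by step down from D and left by step up to D.
Step away and step back to the same note — a neighbor tone (lower neighbor).

Non-chord tone — a neighbor tone.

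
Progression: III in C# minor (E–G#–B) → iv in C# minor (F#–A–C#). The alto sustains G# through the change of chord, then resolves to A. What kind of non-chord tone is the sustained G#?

The harmony at that moment is F# minor triad (F#, A, C#); G# is not a chord tone.
It is held over (the same pitch as the preceding G#) and left by step up to A.
Held over from the previous chord and resolving up by step — a retardation.

G# is a retardation.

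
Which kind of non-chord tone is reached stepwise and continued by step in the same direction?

Approach: by step. Departure: by step, continuing in the same direction.
Stepwise on both sides with no change of direction means the note fills in the space between two different chord tones — a passing tone. (Had it turned back to its starting note it would be a neighbor tone instead.)

Passing tone.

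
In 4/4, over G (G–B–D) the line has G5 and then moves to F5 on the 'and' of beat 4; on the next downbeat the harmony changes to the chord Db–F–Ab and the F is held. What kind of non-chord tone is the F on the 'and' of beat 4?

The harmony at that moment is G major triad (G, B, D); F5 is not a chord tone.
It is approached by step down from G5 and then sustained as the same pitch into the next harmony.
Arriving early and becoming a chord tone when the harmony changes — an anticipation.

Anticipation.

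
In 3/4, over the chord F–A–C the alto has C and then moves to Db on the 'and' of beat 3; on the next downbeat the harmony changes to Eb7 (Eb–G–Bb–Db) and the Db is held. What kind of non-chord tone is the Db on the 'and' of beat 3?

The harmony at that moment is F major triad (F, A, C); Db is not a chord tone.
It is approached by step up from C and then sustained as the same pitch into the next harmony.
Arriving early and becoming a chord tone when the harmony changes — an anticipation.

Anticipation.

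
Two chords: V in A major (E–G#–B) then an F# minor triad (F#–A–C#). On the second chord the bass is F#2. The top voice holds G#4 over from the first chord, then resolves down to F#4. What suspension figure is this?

9–8 suspension.

At the second chord the bass is F#2. The suspended G#4 lies a ninth above the bass; after resolving down by step to F#4, the interval above the bass becomes an octave.
Suspension figures are named by those two intervals: 9–8.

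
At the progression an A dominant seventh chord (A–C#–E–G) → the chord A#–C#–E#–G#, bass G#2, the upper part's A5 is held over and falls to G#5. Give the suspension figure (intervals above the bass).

9–8 suspension.

At the second chord the bass is G#2. The suspended A5 lies a ninth above the bass; after resolving down by step to G#5, the interval above the bass becomes an octave.
Suspension figures are named by those two intervals: 9–8.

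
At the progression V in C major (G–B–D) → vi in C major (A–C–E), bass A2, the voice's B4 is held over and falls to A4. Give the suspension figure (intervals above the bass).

At the second chord the bass is A2. The suspended B4 lies a ninth above the bass; after resolving down by step to A4, the interval above the bass becomes an octave.
Suspension figures are named by those two intervals: 9–8.

9–8 suspension.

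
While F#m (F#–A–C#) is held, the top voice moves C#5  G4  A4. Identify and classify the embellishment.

The harmony at that moment is F# minor triad (F#, A, C#); G4 is not a chord tone.
It is approached by leap down from C#5 and left by step up to A4.
Leap in, step out — an appoggiatura.

G4 is an appoggiatura.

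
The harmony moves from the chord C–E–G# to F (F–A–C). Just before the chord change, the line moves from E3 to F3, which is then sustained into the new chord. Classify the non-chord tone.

The harmony at that moment is C augmented triad (C, E, G#); F3 is not a chord tone.
It is approached by step up from E3 and then sustained as the same pitch into the next harmony.
Arriving early and becoming a chord tone when the harmony changes — an anticipation.

F3 is an anticipation.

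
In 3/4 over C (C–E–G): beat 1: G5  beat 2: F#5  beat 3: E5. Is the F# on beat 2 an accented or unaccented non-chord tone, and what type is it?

Unaccented passing tone.

The harmony at that moment is C major triad (C, E, G); F#5 is not a chord tone.
It is approached by step down from G5 and left by step down to E5.
Step in, step out in the same direction — a passing tone.
It falls on a weak beat, so it is unaccented.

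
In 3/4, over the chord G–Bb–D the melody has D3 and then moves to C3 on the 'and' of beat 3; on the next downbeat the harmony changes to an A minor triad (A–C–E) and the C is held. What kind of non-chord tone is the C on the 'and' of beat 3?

The harmony at that moment is G minor triad (G, Bb, D); C3 is not a chord tone.
It is approached by step down from D3 and then sustained as the same pitch into the next harmony.
Arriving early and becoming a chord tone when the harmony changes — an anticipation.

Anticipation.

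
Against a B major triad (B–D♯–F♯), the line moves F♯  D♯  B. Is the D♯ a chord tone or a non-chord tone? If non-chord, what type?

B major triad contains B, D♯, F♯; D♯ is the third, so it is a chord tone.

Chord tone (the third of B major triad).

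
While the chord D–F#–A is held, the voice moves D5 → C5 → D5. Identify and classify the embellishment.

The harmony at that moment is D major triad (D, F#, A); C5 is not a chord tone.
It is approached by step down from D5 and left by step up to D5.
Step away and step back to the same note — a neighbor tone (lower neighbor).

C5 is a neighbor tone.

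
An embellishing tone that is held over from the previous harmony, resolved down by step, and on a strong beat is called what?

Approach: by preparation — the pitch is first a chord tone, then held (tied or repeated) while the harmony changes under it. Departure: down by step. Metric position: strong.
A prepared dissonance that resolves downward by step — a suspension. (The same figure resolving upward would be a retardation.)

Suspension.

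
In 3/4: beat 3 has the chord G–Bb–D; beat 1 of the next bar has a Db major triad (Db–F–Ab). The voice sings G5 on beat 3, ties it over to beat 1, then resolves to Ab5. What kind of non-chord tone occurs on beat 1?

Retardation.

The harmony at that moment is Db major triad (Db, F, Ab); G5 is not a chord tone.
It is held over (the same pitch as the preceding G5) and left by step up to Ab5.
Held over from the previous chord and resolving up by step — a retardation.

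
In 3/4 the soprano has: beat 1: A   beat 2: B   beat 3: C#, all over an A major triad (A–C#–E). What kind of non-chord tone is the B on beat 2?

Passing tone.

The harmony at that moment is A major triad (A, C#, E); B is not a chord tone.
It is approached by step up from A and left by step up to C#.
Step in, step out in the same direction — a passing tone.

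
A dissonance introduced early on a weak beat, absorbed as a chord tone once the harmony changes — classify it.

Anticipation.

Approach: ahead of the chord change (typically by step), so it is dissonant against the current harmony. Departure: none — the same pitch is restated or held and is a chord tone of the new harmony.
Dissonant first, consonant once the harmony catches up: the note simply arrives early — an anticipation. (The reverse timing, consonant first and dissonant after the change, would be a suspension or retardation.)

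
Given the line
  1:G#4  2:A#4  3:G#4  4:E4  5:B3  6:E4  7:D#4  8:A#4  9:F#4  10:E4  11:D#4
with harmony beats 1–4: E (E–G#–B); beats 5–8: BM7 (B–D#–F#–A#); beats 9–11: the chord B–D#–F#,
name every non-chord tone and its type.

The harmony at that moment is E major triad (E, G#, B); A#4 is not a chord tone.
It is approached by step up from G#4 and left by step down to G#4.
Step away and step back to the same note — a neighbor tone (upper neighbor).
The harmony at that moment is B major seventh chord (B, D#, F#, A#); E4 is not a chord tone.
It is approached by leap up from B3 and left by step down to D#4.
Leap in, step out — an appoggiatura.
The harmony at that moment is B major triad (B, D#, F#); E4 is not a chord tone.
It is approached by step down from F#4 and left by step down to D#4.
Step in, step out in the same direction — a passing tone.

A#4 (beat 2) — neighbor tone; E4 (beat 6) — appoggiatura; E4 (beat 10) — passing tone.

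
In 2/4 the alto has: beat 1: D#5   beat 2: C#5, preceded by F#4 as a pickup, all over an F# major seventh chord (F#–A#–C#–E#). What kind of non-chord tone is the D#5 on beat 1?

Appoggiatura.

The harmony at that moment is F# major seventh chord (F#, A#, C#, E#); D#5 is not a chord tone.
It is approached by leap up from F#4 and left by step down to C#5.
Leap in, step out, metrically accented — an appoggiatura.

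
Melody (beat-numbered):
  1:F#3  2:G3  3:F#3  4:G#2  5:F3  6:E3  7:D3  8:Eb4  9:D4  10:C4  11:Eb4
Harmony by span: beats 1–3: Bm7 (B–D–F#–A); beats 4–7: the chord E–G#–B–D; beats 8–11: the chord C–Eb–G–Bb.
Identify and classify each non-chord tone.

G3 (beat 2) — neighbor tone; F3 (beat 5) — appoggiatura; D4 (beat 9) — passing tone.

The harmony at that moment is B minor seventh chord (B, D, F#, A); G3 is not a chord tone.
It is approached by step up from F#3 and left by step down to F#3.
Step away and step back to the same note — a neighbor tone (upper neighbor).
The harmony at that moment is E dominant seventh chord (E, G#, B, D); F3 is not a chord tone.
It is approached by leap up from G#2 and left by step down to E3.
Leap in, step out — an appoggiatura.
The harmony at that moment is C minor seventh chord (C, Eb, G, Bb); D4 is not a chord tone.
It is approached by step down from Eb4 and left by step down to C4.
Step in, step out in the same direction — a passing tone.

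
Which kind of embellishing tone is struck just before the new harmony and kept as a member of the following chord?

Approach: ahead of the chord change (typically by step), so it is dissonant against the current harmony. Departure: none — the same pitch is restated or held and is a chord tone of the new harmony.
Dissonant first, consonant once the harmony catches up: the note simply arrives early — an anticipation. (The reverse timing, consonant first and dissonant after the change, would be a suspension or retardation.)

Anticipation.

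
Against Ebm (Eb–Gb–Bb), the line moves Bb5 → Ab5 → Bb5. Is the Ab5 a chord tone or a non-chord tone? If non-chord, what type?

The harmony at that moment is Eb minor triad (Eb, Gb, Bb); Ab5 is not a chord tone.
It is approached by step down from Bb5 and left by step up to Bb5.
Step away and step back to the same note — a neighbor tone (lower neighbor).

Non-chord tone — a neighbor tone.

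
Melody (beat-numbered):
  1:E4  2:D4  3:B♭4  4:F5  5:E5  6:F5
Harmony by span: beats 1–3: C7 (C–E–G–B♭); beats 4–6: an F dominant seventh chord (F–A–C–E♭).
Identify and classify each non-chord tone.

The harmony at that moment is C dominant seventh chord (C, E, G, B♭); D4 is not a chord tone.
It is approached by step down from E4 and left by leap up to B♭4.
Step in, leap out — an escape tone.
The harmony at that moment is F dominant seventh chord (F, A, C, E♭); E5 is not a chord tone.
It is approached by step down from F5 and left by step up to F5.
Step away and step back to the same note — a neighbor tone (lower neighbor).

D4 (beat 2) — escape tone; E5 (beat 5) — neighbor tone.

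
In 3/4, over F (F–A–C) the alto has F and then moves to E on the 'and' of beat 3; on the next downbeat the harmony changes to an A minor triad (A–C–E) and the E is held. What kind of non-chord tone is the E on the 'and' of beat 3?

Anticipation.

The harmony at that moment is F major triad (F, A, C); E is not a chord tone.
It is approached by step down from F and then sustained as the same pitch into the next harmony.
Arriving early and becoming a chord tone when the harmony changes — an anticipation.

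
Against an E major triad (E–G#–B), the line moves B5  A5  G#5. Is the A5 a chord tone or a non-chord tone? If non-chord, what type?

The harmony at that moment is E major triad (E, G#, B); A5 is not a chord tone.
It is approached by step down from B5 and left by step down to G#5.
Step in, step out in the same direction — a passing tone.

Non-chord tone — a passing tone.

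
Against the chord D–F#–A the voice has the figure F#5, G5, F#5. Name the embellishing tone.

The harmony at that moment is D major triad (D, F#, A); G5 is not a chord tone.
It is approached by step up from F#5 and left by step down to F#5.
Step away and step back to the same note — a neighbor tone (upper neighbor).

G5 is a neighbor tone.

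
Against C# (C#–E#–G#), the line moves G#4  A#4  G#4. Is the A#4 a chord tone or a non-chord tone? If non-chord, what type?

The harmony at that moment is C# major triad (C#, E#, G#); A#4 is not a chord tone.
It is approached by step up from G#4 and left by step down to G#4.
Step away and step back to the same note — a neighbor tone (upper neighbor).

Non-chord tone — a neighbor tone.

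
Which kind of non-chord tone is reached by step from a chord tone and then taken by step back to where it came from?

Neighbor tone.

Approach: by step. Departure: by step in the opposite direction, back to the starting pitch.
Stepwise on both sides but reversing to return to the same chord tone — a neighbor tone. (Had it continued onward in the same direction it would be a passing tone instead.)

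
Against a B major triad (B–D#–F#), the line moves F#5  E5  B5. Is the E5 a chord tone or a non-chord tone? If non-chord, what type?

The harmony at that moment is B major triad (B, D#, F#); E5 is not a chord tone.
It is approached by step down from F#5 and left by leap up to B5.
Step in, leap out — an escape tone.

Non-chord tone — an escape tone.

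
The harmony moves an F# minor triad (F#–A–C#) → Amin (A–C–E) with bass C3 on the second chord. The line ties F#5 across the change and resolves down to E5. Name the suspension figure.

4–3 suspension.

At the second chord the bass is C3. The suspended F#5 lies a fourth above the bass; after resolving down by step to E5, the interval above the bass becomes a third.
Suspension figures are named by those two intervals: 4–3.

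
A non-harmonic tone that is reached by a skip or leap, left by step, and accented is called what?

Approach: by leap. Departure: by step. Metric position: strong.
Leap in, step out, in a metrically strong position — an appoggiatura. (It is the mirror image of the escape tone, which steps in and leaps out from a weak position.)

Appoggiatura.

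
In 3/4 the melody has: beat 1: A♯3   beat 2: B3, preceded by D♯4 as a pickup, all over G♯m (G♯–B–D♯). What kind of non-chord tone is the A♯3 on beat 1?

Appoggiatura.

The harmony at that moment is G♯ minor triad (G♯, B, D♯); A♯3 is not a chord tone.
It is approached by leap down from D♯4 and left by step up to B3.
Leap in, step out, metrically accented — an appoggiatura.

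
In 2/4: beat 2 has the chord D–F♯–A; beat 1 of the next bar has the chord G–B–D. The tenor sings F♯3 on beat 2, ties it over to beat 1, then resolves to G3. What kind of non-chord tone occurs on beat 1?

The harmony at that moment is G major triad (G, B, D); F♯3 is not a chord tone.
It is held over (the same pitch as the preceding F♯3) and left by step up to G3.
Held over from the previous chord and resolving up by step — a retardation.

Retardation.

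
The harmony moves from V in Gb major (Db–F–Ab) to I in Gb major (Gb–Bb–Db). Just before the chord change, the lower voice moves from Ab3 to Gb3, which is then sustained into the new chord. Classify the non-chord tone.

The harmony at that moment is Db major triad (Db, F, Ab); Gb3 is not a chord tone.
It is approached by step down from Ab3 and then sustained as the same pitch into the next harmony.
Arriving early and becoming a chord tone when the harmony changes — an anticipation.

Gb3 is an anticipation.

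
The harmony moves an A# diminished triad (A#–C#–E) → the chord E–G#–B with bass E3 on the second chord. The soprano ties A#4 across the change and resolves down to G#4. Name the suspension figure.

4–3 suspension.

At the second chord the bass is E3. The suspended A#4 lies a fourth above the bass; after resolving down by step to G#4, the interval above the bass becomes a third.
Suspension figures are named by those two intervals: 4–3.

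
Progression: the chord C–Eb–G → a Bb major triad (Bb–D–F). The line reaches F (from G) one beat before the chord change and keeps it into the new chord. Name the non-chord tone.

F is an anticipation.

The harmony at that moment is C minor triad (C, Eb, G); F is not a chord tone.
It is approached by step down from G and then sustained as the same pitch into the next harmony.
Arriving early and becoming a chord tone when the harmony changes — an anticipation.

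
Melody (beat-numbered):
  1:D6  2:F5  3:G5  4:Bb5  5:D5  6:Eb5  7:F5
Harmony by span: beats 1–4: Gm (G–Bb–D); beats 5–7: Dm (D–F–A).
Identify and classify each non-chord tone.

F5 (beat 2) — appoggiatura; Eb5 (beat 6) — passing tone.

The harmony at that moment is G minor triad (G, Bb, D); F5 is not a chord tone.
It is approached by leap down from D6 and left by step up to G5.
Leap in, step out — an appoggiatura.
The harmony at that moment is D minor triad (D, F, A); Eb5 is not a chord tone.
It is approached by step up from D5 and left by step up to F5.
Step in, step out in the same direction — a passing tone.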